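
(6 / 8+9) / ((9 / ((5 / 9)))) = 65 / 108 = 0.60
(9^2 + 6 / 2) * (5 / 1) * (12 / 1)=5040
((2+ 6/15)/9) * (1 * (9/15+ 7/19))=368/1425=0.26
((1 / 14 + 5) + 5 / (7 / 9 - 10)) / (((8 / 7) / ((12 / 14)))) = 15789 / 4648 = 3.40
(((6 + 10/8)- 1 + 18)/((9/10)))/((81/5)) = 2425/1458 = 1.66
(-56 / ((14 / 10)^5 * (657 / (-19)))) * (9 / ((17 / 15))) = 7125000 / 2979641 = 2.39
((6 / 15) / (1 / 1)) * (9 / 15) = 0.24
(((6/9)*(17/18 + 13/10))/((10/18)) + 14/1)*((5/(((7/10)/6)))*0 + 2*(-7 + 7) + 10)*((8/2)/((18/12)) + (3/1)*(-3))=-47576/45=-1057.24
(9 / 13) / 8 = 0.09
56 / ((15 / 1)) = 56 / 15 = 3.73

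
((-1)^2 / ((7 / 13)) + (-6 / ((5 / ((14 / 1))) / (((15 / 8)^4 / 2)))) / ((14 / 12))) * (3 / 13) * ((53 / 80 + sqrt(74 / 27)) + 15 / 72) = -624563 * sqrt(222) / 279552 - 130533667 / 7454720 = -50.80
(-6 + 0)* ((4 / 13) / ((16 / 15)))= -45 / 26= -1.73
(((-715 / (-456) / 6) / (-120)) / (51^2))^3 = -2924207 / 4981992402057381380358144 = -0.00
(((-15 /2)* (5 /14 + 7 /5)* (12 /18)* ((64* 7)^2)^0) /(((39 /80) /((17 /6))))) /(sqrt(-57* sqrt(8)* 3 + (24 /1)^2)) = -6970* sqrt(2) /(819* sqrt(32-19* sqrt(2))) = -5.31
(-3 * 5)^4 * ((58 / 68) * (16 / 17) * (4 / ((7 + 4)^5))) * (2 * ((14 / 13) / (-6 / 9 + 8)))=1973160000 / 6655754677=0.30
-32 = -32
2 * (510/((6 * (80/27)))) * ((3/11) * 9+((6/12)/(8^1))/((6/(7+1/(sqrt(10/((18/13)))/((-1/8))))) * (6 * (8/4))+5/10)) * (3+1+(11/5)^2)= 2083195210552443/1669397857600 -5477706 * sqrt(65)/2371303775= 1247.85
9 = 9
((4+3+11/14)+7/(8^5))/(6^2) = 0.22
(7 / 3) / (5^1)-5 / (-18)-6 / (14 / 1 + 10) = 89 / 180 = 0.49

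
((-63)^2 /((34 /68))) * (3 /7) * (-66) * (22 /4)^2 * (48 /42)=-7762392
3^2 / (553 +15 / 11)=99 / 6098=0.02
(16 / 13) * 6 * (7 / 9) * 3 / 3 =224 / 39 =5.74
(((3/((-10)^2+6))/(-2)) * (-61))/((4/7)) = 1281/848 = 1.51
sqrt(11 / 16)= sqrt(11) / 4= 0.83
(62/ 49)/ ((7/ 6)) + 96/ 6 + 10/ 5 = 6546/ 343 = 19.08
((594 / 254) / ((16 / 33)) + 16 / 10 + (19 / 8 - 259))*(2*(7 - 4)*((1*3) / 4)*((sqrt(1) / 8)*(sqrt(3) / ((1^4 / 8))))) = -22878441*sqrt(3) / 20320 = -1950.13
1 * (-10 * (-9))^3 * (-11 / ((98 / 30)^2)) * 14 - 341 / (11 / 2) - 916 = -3608885454 / 343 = -10521531.94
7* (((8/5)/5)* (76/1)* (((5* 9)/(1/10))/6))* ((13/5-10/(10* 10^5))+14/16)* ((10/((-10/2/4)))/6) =-184869468/3125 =-59158.23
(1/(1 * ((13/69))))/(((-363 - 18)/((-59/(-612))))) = -1357/1010412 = -0.00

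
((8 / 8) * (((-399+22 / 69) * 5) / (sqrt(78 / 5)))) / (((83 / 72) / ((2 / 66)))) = -550180 * sqrt(390) / 818961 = -13.27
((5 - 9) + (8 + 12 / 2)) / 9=10 / 9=1.11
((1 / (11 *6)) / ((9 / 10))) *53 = 0.89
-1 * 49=-49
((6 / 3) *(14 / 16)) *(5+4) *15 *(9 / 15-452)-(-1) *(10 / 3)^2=-3838757 / 36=-106632.14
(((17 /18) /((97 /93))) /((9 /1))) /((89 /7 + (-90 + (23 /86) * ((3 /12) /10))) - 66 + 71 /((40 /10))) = -6345080 /7916553441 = -0.00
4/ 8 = 1/ 2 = 0.50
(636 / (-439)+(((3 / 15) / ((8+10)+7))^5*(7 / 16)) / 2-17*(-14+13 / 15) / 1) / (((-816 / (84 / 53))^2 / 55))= 153769857226567469041 / 3341068490625000000000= 0.05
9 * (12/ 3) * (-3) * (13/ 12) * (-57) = 6669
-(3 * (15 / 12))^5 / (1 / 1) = -759375 / 1024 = -741.58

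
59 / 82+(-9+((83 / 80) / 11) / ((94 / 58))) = -13943033 / 1695760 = -8.22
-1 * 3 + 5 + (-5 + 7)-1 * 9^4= -6557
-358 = -358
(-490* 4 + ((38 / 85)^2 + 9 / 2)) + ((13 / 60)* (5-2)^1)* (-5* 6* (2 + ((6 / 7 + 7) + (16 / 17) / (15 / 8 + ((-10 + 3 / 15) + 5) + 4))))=-4707381306 / 2174725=-2164.59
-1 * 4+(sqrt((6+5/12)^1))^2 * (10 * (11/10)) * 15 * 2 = 4227/2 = 2113.50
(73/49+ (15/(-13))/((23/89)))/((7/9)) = -392292/102557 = -3.83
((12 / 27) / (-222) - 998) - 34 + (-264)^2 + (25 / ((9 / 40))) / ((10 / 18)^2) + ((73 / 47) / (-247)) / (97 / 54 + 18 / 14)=932580483971984 / 13510960515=69024.00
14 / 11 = 1.27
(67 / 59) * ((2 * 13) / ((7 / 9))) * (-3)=-47034 / 413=-113.88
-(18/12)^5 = -243/32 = -7.59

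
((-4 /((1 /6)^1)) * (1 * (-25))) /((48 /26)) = 325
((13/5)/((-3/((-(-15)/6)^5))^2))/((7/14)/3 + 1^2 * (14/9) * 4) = 5078125/11776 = 431.23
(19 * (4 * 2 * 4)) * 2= 1216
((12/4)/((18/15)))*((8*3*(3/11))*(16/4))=720/11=65.45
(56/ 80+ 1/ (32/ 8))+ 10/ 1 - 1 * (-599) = 12199/ 20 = 609.95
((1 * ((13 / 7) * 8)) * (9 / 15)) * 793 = 247416 / 35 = 7069.03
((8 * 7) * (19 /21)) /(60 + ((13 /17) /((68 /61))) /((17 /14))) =1493552 /1785333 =0.84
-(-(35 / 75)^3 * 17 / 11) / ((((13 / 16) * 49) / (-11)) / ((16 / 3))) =-30464 / 131625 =-0.23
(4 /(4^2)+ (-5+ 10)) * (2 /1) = 21 /2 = 10.50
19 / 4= 4.75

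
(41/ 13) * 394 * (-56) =-904624/ 13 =-69586.46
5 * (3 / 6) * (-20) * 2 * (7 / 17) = -700 / 17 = -41.18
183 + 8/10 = 919/5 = 183.80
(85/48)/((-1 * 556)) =-85/26688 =-0.00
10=10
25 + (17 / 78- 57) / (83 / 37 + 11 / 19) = 755213 / 154752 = 4.88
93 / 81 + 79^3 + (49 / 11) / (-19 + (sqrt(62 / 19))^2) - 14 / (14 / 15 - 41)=26313853551169 / 53370603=493040.21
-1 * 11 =-11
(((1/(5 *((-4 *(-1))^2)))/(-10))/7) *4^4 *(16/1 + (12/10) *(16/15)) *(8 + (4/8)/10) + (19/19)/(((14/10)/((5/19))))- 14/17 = -49421217/7065625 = -6.99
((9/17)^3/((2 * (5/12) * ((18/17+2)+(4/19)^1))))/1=13851/254320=0.05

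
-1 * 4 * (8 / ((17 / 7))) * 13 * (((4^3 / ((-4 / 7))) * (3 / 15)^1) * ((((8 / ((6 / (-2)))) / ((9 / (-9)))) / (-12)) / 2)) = -326144 / 765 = -426.33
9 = 9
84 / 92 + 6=159 / 23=6.91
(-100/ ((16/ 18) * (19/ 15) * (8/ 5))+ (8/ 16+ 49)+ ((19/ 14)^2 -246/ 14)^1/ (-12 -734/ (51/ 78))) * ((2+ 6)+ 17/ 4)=-430684097/ 5863552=-73.45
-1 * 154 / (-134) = 77 / 67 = 1.15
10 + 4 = 14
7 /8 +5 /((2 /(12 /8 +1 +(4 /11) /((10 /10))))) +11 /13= 10159 /1144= 8.88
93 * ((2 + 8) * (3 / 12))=465 / 2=232.50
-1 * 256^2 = -65536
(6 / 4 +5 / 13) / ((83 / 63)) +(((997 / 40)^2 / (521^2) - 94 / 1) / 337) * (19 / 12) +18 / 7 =15743091063658121 / 4421858145286400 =3.56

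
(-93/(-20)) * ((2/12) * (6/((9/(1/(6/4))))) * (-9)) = -31/10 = -3.10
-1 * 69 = -69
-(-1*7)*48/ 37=336/ 37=9.08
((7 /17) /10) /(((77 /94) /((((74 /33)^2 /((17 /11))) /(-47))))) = -5476 /1573605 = -0.00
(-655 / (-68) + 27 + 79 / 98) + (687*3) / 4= 920779 / 1666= 552.69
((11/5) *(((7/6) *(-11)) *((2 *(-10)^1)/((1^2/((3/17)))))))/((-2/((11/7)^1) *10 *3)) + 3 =199/510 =0.39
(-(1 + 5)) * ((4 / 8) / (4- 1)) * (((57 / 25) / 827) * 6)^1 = -342 / 20675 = -0.02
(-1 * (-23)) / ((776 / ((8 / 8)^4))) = 23 / 776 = 0.03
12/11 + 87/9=355/33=10.76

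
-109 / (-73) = 109 / 73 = 1.49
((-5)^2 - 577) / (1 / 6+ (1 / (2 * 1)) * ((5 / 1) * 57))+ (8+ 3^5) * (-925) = -24843139 / 107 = -232178.87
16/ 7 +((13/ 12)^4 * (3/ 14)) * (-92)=-601607/ 24192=-24.87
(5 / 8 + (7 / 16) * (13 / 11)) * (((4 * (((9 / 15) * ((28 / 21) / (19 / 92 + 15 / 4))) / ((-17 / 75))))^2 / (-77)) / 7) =-382784400 / 14189336161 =-0.03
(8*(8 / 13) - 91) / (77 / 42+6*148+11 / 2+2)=-3357 / 34996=-0.10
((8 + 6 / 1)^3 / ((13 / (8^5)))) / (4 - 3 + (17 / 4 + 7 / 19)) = 976224256 / 793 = 1231052.03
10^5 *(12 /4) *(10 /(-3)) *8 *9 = -72000000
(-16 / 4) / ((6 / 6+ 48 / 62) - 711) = 62 / 10993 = 0.01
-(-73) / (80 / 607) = 44311 / 80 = 553.89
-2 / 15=-0.13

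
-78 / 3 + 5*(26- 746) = -3626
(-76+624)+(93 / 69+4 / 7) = 88537 / 161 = 549.92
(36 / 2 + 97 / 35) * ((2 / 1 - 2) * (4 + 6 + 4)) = 0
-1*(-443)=443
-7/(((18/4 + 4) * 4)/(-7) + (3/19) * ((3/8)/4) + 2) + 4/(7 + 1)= 71681/24194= 2.96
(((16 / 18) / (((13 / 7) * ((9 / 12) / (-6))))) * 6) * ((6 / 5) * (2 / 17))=-3584 / 1105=-3.24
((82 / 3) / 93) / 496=41 / 69192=0.00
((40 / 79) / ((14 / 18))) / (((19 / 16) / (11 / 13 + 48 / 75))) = 79488 / 97565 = 0.81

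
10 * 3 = 30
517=517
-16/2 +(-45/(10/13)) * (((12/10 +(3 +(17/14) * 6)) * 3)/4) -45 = -77971/140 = -556.94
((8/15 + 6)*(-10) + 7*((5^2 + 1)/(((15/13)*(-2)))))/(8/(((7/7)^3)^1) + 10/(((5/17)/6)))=-721/1060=-0.68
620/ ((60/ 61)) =1891/ 3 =630.33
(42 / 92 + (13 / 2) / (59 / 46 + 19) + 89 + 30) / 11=5140589 / 472098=10.89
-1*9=-9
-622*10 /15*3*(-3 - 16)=23636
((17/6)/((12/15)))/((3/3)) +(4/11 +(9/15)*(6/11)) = 5587/1320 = 4.23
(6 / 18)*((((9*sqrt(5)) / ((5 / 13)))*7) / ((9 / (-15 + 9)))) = -182*sqrt(5) / 5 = -81.39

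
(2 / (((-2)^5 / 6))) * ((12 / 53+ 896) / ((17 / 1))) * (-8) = 142500 / 901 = 158.16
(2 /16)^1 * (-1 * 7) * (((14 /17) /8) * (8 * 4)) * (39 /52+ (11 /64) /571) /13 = -1343531 /8076224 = -0.17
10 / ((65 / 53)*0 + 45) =2 / 9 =0.22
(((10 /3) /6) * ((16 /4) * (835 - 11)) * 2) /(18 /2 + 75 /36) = 330.43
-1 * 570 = -570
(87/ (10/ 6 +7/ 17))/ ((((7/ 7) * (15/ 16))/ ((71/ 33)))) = 280024/ 2915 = 96.06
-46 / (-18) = 23 / 9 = 2.56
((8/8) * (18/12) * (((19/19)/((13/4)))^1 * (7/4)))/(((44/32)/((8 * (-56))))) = -37632/143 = -263.16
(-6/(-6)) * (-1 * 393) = -393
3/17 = 0.18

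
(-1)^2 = 1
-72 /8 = -9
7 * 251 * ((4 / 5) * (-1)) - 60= -7328 / 5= -1465.60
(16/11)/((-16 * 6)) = -1/66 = -0.02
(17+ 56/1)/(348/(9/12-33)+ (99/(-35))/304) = -33398960/4941217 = -6.76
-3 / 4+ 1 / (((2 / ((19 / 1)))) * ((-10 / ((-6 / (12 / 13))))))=5.42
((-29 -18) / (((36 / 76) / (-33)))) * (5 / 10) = 1637.17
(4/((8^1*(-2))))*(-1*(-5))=-5/4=-1.25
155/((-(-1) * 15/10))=310/3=103.33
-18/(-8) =9/4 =2.25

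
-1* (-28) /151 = 28 /151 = 0.19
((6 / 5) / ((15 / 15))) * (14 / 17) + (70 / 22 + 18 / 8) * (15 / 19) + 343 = 24748529 / 71060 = 348.28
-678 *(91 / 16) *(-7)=215943 / 8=26992.88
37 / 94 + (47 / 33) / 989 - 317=-971305339 / 3067878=-316.60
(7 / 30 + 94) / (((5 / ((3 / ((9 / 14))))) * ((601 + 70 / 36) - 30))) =39578 / 257825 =0.15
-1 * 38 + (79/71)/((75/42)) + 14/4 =-120263/3550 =-33.88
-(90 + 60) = -150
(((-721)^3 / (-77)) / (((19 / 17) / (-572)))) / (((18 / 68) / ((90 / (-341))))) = 16093071328880 / 6479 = 2483881976.98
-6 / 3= -2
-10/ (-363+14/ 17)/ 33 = 170/ 203181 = 0.00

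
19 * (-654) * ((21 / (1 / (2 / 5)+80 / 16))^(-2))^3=-97078125 / 3764768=-25.79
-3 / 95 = -0.03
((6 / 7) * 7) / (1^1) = 6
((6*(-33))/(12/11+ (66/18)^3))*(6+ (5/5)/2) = -382239/14965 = -25.54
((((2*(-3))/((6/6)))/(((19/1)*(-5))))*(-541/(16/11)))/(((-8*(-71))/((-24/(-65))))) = -53559/3507400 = -0.02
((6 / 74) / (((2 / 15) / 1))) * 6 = 135 / 37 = 3.65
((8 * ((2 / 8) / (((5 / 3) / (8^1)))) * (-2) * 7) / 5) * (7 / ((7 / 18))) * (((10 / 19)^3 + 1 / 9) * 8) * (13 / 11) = -1175.21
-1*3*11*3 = -99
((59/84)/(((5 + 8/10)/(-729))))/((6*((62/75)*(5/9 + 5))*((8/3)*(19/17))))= -32903415/30609152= -1.07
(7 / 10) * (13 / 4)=91 / 40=2.28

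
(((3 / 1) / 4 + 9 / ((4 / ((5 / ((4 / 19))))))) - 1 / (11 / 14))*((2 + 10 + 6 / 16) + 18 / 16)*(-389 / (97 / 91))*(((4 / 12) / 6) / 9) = -329670887 / 204864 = -1609.22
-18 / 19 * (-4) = 72 / 19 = 3.79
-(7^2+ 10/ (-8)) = -191/ 4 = -47.75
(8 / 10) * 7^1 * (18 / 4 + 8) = 70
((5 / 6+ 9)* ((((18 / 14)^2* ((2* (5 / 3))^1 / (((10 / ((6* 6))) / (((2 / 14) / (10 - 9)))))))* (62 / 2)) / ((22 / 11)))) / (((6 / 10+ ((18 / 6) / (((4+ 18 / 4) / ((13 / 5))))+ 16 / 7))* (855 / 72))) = 649944 / 67963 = 9.56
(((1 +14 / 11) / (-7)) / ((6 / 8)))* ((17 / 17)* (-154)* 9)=600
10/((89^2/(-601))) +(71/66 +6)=3302447/522786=6.32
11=11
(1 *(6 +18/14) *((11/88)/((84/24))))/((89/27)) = 1377/17444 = 0.08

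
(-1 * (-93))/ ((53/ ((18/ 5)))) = 1674/ 265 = 6.32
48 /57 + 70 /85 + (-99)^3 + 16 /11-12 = -3447503897 /3553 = -970307.88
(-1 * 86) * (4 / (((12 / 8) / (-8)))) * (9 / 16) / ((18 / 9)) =516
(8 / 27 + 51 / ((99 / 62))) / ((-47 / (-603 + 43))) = 5361440 / 13959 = 384.08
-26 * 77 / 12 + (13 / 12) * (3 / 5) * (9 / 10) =-99749 / 600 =-166.25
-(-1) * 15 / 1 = 15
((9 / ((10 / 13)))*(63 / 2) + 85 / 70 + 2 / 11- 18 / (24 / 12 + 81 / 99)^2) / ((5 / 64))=8706302672 / 1849925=4706.30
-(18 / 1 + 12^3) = -1746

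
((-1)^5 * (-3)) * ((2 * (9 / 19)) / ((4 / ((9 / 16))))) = 243 / 608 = 0.40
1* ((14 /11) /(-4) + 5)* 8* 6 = 2472 /11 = 224.73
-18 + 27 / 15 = -81 / 5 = -16.20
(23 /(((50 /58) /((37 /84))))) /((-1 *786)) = -24679 /1650600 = -0.01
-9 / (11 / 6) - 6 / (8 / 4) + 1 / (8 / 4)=-163 / 22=-7.41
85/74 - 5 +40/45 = -1973/666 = -2.96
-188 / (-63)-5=-127 / 63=-2.02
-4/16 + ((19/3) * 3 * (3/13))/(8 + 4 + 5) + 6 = 5311/884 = 6.01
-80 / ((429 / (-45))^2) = -18000 / 20449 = -0.88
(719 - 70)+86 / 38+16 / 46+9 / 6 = 570819 / 874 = 653.11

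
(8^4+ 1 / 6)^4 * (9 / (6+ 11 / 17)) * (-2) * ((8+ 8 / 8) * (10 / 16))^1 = -31012330500855398485 / 7232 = -4288209416600580.54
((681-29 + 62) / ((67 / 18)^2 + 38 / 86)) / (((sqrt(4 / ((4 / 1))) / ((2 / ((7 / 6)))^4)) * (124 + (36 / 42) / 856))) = 12611954368512 / 3625896060269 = 3.48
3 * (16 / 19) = 48 / 19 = 2.53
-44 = -44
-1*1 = -1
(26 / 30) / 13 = 1 / 15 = 0.07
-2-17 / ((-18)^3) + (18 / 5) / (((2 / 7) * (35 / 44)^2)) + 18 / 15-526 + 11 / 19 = -49089813383 / 96957000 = -506.30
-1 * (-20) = 20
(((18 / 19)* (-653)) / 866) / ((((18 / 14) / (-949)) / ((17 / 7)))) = 10534849 / 8227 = 1280.52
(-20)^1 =-20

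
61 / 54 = 1.13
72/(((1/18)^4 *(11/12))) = 90699264/11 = 8245387.64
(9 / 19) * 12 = 108 / 19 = 5.68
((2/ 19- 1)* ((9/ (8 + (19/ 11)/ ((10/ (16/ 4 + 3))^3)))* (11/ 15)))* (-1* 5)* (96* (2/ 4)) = 296208000/ 1795823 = 164.94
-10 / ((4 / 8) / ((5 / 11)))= -100 / 11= -9.09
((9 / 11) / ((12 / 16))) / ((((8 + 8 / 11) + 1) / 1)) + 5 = 547 / 107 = 5.11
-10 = -10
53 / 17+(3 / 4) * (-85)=-4123 / 68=-60.63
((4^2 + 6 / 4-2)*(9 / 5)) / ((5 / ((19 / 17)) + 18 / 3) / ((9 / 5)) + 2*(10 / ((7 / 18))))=333963 / 685250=0.49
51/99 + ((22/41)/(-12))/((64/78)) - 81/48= -106235/86592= -1.23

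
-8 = -8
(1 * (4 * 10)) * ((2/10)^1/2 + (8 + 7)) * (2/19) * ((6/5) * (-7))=-50736/95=-534.06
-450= -450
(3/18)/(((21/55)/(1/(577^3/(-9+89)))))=2200/12102302079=0.00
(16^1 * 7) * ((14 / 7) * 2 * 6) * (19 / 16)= 3192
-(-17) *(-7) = -119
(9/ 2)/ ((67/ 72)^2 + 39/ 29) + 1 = 1008869/ 332357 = 3.04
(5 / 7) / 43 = 5 / 301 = 0.02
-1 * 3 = -3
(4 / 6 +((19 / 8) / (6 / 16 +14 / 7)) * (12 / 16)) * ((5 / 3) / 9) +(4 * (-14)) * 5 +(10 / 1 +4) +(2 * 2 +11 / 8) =-168715 / 648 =-260.36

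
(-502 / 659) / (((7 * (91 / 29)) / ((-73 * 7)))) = 1062734 / 59969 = 17.72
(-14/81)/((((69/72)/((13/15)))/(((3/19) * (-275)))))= 80080/11799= 6.79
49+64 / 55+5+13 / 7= 21953 / 385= 57.02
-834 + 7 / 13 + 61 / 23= -248412 / 299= -830.81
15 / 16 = 0.94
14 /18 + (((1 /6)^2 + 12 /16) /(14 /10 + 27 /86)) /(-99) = 507731 /656667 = 0.77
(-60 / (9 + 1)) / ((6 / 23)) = -23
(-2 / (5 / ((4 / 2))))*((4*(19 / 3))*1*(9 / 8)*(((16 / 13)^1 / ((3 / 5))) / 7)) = -608 / 91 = -6.68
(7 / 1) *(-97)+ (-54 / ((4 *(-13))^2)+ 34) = -872067 / 1352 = -645.02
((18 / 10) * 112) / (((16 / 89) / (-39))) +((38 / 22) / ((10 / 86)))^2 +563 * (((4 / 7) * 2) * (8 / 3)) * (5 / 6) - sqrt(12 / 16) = -8020177588 / 190575 - sqrt(3) / 2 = -42084.97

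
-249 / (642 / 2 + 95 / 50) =-2490 / 3229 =-0.77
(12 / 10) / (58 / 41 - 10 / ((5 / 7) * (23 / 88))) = -2829 / 122945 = -0.02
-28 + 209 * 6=1226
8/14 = 4/7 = 0.57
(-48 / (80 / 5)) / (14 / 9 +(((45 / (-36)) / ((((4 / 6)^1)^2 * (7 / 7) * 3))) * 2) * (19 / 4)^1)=0.41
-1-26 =-27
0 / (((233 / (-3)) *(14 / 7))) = 0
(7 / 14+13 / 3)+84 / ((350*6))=731 / 150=4.87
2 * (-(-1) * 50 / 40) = 5 / 2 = 2.50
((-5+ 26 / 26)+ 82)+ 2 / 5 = 392 / 5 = 78.40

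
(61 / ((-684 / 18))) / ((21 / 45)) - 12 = -4107 / 266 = -15.44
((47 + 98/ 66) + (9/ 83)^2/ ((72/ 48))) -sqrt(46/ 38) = 11024182/ 227337 -sqrt(437)/ 19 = 47.39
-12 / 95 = -0.13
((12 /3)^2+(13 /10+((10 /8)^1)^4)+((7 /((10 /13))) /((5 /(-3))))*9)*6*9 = -5080077 /3200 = -1587.52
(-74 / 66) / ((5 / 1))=-37 / 165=-0.22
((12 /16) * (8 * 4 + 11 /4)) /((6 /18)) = 1251 /16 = 78.19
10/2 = 5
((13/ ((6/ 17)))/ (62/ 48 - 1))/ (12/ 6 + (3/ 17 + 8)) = 15028/ 1211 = 12.41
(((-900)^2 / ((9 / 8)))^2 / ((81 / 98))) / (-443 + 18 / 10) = -1568000000000 / 1103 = -1421577515.87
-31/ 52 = -0.60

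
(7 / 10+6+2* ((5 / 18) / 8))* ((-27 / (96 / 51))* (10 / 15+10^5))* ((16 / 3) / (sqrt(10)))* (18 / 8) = -18643174287* sqrt(10) / 1600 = -36846808.48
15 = 15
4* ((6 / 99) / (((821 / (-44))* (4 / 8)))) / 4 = -16 / 2463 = -0.01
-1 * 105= -105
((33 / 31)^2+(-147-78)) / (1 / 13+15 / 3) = -466128 / 10571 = -44.09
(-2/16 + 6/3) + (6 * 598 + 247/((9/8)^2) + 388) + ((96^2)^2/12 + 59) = 7082120.04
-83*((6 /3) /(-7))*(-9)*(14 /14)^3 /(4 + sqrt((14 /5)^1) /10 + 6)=-415000 /19439 + 830*sqrt(70) /19439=-20.99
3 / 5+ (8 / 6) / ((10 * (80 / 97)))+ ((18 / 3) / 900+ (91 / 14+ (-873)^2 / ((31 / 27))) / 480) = 68630391 / 49600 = 1383.68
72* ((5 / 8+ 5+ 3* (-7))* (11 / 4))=-12177 / 4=-3044.25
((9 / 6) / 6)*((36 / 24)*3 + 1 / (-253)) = 2275 / 2024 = 1.12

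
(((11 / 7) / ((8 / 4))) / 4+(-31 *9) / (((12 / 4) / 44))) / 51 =-229141 / 2856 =-80.23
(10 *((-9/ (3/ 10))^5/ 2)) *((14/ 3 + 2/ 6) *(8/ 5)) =-972000000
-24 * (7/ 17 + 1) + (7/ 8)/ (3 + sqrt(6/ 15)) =-196359/ 5848 - 7 * sqrt(10)/ 344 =-33.64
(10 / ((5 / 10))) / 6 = 10 / 3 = 3.33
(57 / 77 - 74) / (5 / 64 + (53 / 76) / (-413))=-404707904 / 422257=-958.44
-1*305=-305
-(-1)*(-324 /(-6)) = 54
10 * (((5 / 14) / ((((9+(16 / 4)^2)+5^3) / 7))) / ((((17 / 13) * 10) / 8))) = 26 / 255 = 0.10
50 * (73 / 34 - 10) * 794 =-5299950 / 17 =-311761.76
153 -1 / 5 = 764 / 5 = 152.80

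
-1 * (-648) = 648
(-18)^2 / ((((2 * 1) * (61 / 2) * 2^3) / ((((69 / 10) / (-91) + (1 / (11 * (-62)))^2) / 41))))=-1299752163 / 1058580362840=-0.00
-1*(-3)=3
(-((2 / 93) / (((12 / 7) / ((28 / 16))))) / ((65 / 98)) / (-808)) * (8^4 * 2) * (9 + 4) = 614656 / 140895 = 4.36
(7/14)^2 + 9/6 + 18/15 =59/20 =2.95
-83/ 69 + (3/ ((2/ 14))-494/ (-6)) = 2349/ 23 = 102.13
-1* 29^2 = -841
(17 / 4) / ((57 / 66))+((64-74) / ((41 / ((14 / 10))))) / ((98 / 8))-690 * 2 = -14996915 / 10906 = -1375.11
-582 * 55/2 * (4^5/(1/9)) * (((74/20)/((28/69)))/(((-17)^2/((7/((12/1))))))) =-784526688/289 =-2714625.22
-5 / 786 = -0.01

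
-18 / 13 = -1.38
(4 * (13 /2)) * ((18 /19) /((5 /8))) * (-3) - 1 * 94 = -20162 /95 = -212.23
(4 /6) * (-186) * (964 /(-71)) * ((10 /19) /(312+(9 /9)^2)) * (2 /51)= 2390720 /21534087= 0.11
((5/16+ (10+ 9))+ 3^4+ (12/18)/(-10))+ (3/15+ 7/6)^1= 8129/80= 101.61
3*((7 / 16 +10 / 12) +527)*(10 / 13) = 126785 / 104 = 1219.09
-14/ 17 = -0.82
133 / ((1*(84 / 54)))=171 / 2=85.50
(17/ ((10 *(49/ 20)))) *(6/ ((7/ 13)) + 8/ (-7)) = 340/ 49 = 6.94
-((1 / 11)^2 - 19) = 2298 / 121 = 18.99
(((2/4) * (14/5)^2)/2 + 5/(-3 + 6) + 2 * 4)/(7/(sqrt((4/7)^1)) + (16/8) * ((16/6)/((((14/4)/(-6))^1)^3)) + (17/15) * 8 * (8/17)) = -139125102592/225060171005 -4308776976 * sqrt(7)/45012034201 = -0.87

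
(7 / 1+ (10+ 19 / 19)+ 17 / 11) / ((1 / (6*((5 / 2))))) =3225 / 11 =293.18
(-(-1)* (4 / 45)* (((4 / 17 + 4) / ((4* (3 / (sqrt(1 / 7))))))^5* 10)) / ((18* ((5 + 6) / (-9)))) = -3456* sqrt(7) / 5357120461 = -0.00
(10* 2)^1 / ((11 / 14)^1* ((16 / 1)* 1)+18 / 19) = 1330 / 899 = 1.48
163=163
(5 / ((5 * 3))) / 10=1 / 30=0.03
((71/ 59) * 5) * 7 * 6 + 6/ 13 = 194184/ 767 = 253.17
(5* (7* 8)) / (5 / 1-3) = 140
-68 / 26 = -34 / 13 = -2.62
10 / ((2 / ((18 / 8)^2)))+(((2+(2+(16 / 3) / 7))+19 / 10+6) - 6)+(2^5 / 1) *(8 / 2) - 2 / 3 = 267637 / 1680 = 159.31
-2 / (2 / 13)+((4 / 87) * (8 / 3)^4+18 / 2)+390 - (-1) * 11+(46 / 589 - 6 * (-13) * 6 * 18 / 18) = 3600315133 / 4150683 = 867.40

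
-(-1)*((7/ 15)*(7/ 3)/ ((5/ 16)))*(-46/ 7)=-5152/ 225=-22.90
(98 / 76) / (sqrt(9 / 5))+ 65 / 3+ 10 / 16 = 49 * sqrt(5) / 114+ 535 / 24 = 23.25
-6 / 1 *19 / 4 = -57 / 2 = -28.50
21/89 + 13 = 1178/89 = 13.24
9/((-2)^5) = -9/32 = -0.28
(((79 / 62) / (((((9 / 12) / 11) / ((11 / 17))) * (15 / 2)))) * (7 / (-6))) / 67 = -133826 / 4766715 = -0.03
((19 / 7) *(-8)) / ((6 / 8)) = -608 / 21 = -28.95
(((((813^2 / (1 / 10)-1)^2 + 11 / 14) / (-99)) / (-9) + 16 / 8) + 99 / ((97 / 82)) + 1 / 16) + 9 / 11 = 474626309821901429 / 9679824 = 49032535077.28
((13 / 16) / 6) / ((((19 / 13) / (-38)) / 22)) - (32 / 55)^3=-310077557 / 3993000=-77.66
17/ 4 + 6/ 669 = 3799/ 892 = 4.26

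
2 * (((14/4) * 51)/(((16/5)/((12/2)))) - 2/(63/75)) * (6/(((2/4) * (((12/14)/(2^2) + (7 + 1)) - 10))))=-22331/5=-4466.20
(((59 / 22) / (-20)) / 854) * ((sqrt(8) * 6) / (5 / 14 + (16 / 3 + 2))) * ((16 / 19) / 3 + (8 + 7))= -154167 * sqrt(2) / 41179270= -0.01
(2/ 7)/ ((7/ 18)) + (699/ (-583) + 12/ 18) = 0.20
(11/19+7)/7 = 1.08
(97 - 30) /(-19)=-67 /19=-3.53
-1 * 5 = -5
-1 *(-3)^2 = -9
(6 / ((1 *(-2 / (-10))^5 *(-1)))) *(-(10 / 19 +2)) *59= 53100000 / 19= 2794736.84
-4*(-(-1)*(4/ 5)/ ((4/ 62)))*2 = -99.20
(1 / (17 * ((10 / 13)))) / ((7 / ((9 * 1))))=117 / 1190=0.10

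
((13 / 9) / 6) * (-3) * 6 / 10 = -13 / 30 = -0.43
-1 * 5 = -5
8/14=4/7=0.57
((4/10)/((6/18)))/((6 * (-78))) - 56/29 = -1.93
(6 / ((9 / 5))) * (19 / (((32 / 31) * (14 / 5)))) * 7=14725 / 96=153.39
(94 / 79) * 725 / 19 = 68150 / 1501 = 45.40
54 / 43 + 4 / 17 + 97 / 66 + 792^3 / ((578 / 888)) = 625995062410735 / 820182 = 763239210.82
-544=-544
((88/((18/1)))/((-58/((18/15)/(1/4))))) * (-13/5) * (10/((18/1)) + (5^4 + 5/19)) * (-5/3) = -48970064/44631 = -1097.22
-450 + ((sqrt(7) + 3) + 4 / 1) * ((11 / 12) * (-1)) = -5477 / 12-11 * sqrt(7) / 12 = -458.84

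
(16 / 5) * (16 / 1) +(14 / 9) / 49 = 16138 / 315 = 51.23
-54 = -54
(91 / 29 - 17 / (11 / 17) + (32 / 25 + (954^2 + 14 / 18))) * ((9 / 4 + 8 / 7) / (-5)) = -1241119198843 / 2009700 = -617564.41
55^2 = 3025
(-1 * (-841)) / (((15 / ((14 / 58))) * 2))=203 / 30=6.77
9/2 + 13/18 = 47/9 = 5.22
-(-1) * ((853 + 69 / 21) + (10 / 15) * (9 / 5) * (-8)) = 29634 / 35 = 846.69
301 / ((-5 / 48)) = -14448 / 5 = -2889.60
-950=-950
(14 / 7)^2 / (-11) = -4 / 11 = -0.36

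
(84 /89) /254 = 42 /11303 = 0.00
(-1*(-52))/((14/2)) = 52/7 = 7.43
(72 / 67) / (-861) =-24 / 19229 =-0.00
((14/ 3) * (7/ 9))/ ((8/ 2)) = 49/ 54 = 0.91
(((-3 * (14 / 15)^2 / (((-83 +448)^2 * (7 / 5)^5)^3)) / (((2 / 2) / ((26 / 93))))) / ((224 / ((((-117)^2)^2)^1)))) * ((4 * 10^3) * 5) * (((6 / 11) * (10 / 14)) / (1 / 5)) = -15859722480468750000 / 244997774822531225552610707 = -0.00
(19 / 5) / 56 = 19 / 280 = 0.07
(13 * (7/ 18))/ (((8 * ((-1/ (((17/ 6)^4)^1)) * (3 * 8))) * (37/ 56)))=-53202877/ 20715264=-2.57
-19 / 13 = -1.46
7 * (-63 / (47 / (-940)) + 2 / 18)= 79387 / 9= 8820.78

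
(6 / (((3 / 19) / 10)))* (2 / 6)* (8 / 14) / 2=760 / 21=36.19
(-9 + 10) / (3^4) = 1 / 81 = 0.01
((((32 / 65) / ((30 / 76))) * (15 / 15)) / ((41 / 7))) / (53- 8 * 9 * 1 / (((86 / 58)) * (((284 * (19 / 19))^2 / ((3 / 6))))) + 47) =7380346624 / 3466029936525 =0.00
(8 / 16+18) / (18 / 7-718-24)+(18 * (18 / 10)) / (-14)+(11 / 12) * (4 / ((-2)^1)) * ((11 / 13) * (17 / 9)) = -670145647 / 127174320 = -5.27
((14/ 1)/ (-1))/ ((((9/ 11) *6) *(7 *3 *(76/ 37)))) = -0.07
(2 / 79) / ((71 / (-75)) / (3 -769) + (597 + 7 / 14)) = 57450 / 1355894617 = 0.00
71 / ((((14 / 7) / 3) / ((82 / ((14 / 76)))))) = 331854 / 7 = 47407.71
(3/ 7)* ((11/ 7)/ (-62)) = -33/ 3038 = -0.01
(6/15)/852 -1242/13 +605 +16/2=14328523/27690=517.46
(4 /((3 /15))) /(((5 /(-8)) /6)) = -192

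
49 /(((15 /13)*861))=91 /1845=0.05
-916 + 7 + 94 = -815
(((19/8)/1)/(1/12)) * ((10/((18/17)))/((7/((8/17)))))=380/21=18.10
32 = 32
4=4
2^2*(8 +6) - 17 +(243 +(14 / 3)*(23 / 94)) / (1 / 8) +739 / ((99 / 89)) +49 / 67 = 828390877 / 311751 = 2657.22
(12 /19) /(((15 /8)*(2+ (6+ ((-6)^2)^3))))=4 /554135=0.00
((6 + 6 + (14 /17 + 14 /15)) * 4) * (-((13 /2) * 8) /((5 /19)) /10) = -6931808 /6375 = -1087.34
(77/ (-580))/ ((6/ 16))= -154/ 435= -0.35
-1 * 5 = -5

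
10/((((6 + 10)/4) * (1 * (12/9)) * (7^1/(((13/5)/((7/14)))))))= 39/28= 1.39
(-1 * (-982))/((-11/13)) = -12766/11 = -1160.55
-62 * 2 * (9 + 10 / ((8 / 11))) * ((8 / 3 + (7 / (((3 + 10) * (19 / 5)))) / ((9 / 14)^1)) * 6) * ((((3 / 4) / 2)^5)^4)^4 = -34309040596389342246308163892281876144783051 / 8392523557697325565520663128528862950180548510159190051077629456139943936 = -0.00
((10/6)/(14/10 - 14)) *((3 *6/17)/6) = -0.02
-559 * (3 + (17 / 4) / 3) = -29627 / 12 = -2468.92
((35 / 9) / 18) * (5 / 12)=175 / 1944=0.09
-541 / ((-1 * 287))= 541 / 287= 1.89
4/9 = 0.44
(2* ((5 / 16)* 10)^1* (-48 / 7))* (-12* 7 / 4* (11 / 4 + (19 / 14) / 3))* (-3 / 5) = -12105 / 7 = -1729.29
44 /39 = 1.13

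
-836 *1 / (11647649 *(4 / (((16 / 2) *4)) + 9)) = -6688 / 850278377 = -0.00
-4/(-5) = 0.80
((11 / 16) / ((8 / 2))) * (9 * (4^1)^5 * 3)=4752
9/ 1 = 9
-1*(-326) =326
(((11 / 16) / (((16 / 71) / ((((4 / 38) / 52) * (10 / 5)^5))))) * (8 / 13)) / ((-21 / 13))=-781 / 10374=-0.08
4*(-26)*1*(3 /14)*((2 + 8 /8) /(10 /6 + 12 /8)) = -2808 /133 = -21.11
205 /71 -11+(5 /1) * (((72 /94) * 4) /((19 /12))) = 99072 /63403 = 1.56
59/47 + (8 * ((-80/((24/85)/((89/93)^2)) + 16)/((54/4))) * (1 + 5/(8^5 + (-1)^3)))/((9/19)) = -982016515455305/3236731763643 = -303.40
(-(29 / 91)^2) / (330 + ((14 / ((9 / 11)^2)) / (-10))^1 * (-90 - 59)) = -340605 / 2151842693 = -0.00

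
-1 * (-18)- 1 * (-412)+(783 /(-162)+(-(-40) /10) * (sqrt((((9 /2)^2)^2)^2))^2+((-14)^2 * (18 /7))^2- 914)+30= 177823139 /192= 926162.18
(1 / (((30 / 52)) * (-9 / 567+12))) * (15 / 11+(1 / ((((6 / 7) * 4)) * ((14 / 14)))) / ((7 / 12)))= 11193 / 41525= 0.27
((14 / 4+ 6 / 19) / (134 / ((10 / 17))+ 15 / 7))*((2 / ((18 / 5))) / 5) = 5075 / 2752416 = 0.00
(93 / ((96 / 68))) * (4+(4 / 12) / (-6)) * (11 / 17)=24211 / 144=168.13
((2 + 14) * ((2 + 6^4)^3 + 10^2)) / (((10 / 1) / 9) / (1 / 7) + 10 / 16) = 4164100491.21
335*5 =1675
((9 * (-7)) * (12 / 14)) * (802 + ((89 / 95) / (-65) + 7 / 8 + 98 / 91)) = -1072291851 / 24700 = -43412.63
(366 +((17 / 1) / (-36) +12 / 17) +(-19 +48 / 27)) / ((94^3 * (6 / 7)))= 1495165 / 3049904448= 0.00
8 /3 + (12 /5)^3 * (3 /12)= 2296 /375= 6.12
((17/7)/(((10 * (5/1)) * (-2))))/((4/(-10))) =0.06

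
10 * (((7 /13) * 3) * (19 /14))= 285 /13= 21.92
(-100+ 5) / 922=-95 / 922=-0.10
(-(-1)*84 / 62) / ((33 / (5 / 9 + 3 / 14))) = 97 / 3069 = 0.03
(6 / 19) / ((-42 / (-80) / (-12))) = -960 / 133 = -7.22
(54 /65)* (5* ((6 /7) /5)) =324 /455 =0.71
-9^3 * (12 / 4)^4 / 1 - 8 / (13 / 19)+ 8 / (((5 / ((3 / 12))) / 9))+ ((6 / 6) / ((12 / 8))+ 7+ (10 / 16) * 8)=-11513663 / 195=-59044.43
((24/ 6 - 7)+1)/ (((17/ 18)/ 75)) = -2700/ 17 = -158.82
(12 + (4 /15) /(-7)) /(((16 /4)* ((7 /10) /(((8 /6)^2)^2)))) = 13.50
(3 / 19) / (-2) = -0.08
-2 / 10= -1 / 5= -0.20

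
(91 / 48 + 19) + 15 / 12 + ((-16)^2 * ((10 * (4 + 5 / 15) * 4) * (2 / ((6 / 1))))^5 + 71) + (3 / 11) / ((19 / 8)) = 32547898463420037653 / 197459856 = 164832989969.47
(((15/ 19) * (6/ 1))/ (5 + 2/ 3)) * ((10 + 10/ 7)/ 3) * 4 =28800/ 2261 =12.74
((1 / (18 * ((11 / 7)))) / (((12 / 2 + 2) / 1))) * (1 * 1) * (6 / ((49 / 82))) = 41 / 924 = 0.04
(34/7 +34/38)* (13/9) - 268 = -34539/133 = -259.69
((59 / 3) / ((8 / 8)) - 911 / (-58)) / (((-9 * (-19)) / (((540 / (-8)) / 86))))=-30775 / 189544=-0.16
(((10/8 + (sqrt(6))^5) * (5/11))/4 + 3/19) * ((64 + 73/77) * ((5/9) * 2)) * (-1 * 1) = -744.78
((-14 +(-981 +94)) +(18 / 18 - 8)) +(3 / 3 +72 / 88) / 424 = -1058723 / 1166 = -908.00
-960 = -960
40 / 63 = 0.63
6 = 6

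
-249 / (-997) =249 / 997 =0.25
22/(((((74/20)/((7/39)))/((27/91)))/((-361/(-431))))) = 714780/2695043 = 0.27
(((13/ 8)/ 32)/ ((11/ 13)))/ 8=169/ 22528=0.01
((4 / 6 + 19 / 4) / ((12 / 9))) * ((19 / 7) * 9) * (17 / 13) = 14535 / 112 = 129.78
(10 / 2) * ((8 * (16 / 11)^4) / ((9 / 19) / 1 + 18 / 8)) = 65.74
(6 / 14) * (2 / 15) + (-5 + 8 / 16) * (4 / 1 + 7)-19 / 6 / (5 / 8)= -11447 / 210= -54.51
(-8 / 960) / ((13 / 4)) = -1 / 390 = -0.00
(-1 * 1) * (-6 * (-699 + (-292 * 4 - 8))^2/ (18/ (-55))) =-64453125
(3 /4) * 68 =51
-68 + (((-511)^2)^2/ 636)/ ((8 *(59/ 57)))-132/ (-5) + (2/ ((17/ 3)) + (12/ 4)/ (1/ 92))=110119441952271/ 8505440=12946942.42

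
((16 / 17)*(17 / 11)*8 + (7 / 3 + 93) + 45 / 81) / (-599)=-0.18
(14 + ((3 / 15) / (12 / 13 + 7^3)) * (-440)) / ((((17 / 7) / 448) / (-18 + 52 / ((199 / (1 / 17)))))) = -11724691462400 / 257131681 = -45598.00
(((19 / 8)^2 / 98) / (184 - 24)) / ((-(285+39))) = -0.00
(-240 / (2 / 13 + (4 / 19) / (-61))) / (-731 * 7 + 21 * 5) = 452010 / 1419649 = 0.32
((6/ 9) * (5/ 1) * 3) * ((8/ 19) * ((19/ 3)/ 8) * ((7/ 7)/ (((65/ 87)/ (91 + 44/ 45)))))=240062/ 585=410.36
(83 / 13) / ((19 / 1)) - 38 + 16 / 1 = -5351 / 247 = -21.66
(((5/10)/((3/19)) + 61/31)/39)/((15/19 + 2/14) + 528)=127015/510304392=0.00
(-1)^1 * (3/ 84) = -1/ 28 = -0.04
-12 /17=-0.71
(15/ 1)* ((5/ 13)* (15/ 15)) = 75/ 13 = 5.77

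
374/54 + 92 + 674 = 20869/27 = 772.93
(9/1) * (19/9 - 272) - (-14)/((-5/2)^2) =-60669/25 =-2426.76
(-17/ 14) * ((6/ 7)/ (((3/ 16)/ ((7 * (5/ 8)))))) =-170/ 7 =-24.29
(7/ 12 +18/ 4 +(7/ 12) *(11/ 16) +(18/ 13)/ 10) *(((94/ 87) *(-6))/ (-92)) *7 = 334593/ 120640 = 2.77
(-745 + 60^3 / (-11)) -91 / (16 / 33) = -3620153 / 176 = -20569.05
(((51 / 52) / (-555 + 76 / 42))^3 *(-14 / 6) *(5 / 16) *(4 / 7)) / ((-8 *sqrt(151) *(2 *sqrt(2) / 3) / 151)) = -6142404555 *sqrt(302) / 28216423733512282112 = -0.00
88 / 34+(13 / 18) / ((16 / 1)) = 12893 / 4896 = 2.63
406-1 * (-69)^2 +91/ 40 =-4352.72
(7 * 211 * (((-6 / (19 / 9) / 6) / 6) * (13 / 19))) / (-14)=8229 / 1444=5.70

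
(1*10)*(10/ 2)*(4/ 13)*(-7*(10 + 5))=-21000/ 13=-1615.38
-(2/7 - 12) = 82/7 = 11.71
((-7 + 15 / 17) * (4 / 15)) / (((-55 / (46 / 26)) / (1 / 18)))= 368 / 126225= 0.00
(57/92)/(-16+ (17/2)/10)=-95/2323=-0.04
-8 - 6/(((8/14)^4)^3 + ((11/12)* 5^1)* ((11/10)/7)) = -3910418869640/239659189087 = -16.32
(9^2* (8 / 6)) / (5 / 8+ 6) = 864 / 53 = 16.30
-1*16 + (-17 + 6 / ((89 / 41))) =-2691 / 89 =-30.24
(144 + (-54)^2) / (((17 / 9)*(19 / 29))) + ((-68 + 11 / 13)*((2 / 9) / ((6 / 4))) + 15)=2477.68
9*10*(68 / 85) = 72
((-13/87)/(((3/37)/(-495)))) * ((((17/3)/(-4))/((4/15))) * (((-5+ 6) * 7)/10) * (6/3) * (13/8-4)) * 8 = 59814755/464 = 128911.11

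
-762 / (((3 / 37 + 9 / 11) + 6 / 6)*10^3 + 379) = -310134 / 927253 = -0.33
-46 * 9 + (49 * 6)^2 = 86022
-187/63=-2.97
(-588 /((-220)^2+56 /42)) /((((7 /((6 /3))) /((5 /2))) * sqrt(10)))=-63 * sqrt(10) /72602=-0.00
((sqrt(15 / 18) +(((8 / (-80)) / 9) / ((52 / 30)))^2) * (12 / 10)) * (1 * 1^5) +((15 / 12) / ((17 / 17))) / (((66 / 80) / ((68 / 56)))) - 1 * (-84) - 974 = -1386915323 / 1561560 +sqrt(30) / 5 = -887.06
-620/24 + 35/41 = -6145/246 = -24.98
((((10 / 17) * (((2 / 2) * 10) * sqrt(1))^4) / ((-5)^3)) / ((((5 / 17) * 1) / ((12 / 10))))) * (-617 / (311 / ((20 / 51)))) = 149.38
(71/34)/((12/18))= 213/68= 3.13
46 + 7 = 53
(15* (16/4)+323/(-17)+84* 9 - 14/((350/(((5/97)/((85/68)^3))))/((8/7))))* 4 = 1352905452/424375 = 3188.00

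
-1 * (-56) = 56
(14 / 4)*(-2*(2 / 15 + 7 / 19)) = -1001 / 285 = -3.51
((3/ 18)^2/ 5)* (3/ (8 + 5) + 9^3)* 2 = 8.10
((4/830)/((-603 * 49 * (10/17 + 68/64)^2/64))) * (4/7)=-37879808/17304227290035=-0.00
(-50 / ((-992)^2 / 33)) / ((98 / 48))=-2475 / 3013696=-0.00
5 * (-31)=-155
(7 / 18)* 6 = 2.33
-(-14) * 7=98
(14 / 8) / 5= 7 / 20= 0.35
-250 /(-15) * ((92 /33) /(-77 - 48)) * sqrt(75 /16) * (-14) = 11.27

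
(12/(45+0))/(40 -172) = -1/495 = -0.00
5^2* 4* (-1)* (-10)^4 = -1000000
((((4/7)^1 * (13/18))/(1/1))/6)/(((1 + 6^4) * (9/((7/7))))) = 13/2206197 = 0.00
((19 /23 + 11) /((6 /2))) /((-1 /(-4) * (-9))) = -1088 /621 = -1.75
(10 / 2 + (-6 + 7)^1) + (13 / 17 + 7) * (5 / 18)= 416 / 51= 8.16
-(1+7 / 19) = -26 / 19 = -1.37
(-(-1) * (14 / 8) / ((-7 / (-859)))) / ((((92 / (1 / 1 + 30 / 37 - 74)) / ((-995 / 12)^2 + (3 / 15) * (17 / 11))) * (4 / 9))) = -124938252499147 / 47928320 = -2606773.04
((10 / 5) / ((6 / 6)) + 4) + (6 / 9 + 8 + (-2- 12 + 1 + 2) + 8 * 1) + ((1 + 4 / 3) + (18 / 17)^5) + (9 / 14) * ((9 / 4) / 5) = 6209926897 / 397559960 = 15.62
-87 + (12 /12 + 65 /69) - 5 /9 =-17722 /207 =-85.61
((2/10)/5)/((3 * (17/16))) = 16/1275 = 0.01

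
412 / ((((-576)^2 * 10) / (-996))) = -8549 / 69120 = -0.12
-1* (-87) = 87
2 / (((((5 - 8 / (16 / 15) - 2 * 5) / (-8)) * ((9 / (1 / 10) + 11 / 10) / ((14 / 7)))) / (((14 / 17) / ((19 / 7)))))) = 12544 / 1471265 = 0.01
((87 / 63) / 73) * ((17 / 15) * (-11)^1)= -5423 / 22995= -0.24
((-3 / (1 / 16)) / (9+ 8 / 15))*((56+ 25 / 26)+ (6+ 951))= -9490680 / 1859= -5105.26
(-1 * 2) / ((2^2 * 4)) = -1 / 8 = -0.12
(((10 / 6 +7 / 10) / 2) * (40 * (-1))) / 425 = -142 / 1275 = -0.11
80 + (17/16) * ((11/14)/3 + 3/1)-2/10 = 279773/3360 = 83.27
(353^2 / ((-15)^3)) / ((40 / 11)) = -1370699 / 135000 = -10.15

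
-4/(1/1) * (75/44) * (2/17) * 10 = -8.02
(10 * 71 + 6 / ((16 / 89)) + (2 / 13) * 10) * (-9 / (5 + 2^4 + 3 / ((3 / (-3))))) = -77471 / 208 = -372.46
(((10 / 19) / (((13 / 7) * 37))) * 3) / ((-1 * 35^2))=-6 / 319865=-0.00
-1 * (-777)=777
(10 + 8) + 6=24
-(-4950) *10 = 49500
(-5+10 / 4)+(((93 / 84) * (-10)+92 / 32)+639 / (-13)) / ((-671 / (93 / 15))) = -4811819 / 2442440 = -1.97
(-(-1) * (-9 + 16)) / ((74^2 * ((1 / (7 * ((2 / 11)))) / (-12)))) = -294 / 15059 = -0.02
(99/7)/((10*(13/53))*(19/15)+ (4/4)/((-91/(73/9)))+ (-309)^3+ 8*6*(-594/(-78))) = -613899/1280648026082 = -0.00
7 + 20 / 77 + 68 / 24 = 4663 / 462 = 10.09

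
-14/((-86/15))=105/43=2.44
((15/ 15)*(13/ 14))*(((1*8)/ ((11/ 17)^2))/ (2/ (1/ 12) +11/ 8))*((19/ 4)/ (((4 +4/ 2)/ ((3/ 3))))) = 285532/ 515823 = 0.55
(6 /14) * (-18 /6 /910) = -9 /6370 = -0.00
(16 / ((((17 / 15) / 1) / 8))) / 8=240 / 17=14.12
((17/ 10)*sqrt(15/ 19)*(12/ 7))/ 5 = 102*sqrt(285)/ 3325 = 0.52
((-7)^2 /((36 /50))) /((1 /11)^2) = 148225 /18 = 8234.72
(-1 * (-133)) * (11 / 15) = 1463 / 15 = 97.53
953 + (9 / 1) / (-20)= 19051 / 20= 952.55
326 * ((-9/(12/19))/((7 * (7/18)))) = -83619/49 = -1706.51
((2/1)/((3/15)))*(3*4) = 120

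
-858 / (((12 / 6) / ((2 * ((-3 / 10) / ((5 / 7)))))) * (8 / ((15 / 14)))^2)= 11583 / 1792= 6.46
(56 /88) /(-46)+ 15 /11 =683 /506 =1.35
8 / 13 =0.62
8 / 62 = 4 / 31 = 0.13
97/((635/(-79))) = -7663/635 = -12.07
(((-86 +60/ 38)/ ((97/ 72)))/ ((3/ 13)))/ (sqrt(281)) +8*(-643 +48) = -4776.20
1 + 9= 10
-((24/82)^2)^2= -20736/2825761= -0.01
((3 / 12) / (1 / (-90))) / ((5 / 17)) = -153 / 2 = -76.50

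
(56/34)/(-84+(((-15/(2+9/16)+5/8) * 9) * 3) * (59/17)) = -1312/457197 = -0.00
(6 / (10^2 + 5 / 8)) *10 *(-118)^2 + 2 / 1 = 1337026 / 161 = 8304.51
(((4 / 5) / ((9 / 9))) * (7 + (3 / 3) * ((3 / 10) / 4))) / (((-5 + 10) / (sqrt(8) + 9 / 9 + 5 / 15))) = 566 / 375 + 283 * sqrt(2) / 125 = 4.71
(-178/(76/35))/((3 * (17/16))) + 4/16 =-98711/3876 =-25.47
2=2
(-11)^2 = 121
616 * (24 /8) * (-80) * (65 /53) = -181313.21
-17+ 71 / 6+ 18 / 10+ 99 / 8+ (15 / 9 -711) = -28013 / 40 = -700.32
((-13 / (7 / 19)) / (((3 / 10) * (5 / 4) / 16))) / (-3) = 31616 / 63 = 501.84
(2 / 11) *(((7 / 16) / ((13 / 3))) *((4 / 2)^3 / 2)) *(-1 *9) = -189 / 286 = -0.66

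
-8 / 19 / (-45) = 8 / 855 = 0.01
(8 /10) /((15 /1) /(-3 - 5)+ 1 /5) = -0.48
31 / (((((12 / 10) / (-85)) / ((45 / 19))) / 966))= -95452875 / 19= -5023835.53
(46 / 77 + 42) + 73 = 115.60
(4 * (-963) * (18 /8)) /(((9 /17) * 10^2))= -16371 /100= -163.71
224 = 224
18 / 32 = 9 / 16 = 0.56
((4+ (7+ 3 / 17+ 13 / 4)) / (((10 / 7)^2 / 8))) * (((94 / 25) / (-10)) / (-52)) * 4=1.64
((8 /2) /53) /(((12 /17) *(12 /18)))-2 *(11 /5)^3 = -280047 /13250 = -21.14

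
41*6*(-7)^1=-1722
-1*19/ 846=-19/ 846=-0.02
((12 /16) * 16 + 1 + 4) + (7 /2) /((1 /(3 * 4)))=59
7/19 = 0.37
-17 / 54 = -0.31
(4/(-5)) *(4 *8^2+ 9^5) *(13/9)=-616772/9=-68530.22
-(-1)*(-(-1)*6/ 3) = 2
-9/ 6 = -3/ 2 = -1.50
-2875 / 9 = -319.44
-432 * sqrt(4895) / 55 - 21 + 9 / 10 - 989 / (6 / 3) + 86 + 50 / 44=-432 * sqrt(4895) / 55 - 47021 / 110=-977.00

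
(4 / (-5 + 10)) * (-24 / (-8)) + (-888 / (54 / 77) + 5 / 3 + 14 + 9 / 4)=-224263 / 180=-1245.91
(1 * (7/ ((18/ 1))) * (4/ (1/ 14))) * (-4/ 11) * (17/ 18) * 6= -13328/ 297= -44.88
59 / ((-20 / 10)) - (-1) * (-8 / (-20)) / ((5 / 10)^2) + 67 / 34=-2204 / 85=-25.93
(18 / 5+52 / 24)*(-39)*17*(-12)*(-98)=-4496200.80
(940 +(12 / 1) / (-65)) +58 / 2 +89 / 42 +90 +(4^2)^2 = 3595231 / 2730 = 1316.93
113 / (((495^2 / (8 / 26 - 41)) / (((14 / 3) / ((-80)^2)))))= -418439 / 30579120000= -0.00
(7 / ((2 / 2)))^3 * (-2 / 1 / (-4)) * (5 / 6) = 1715 / 12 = 142.92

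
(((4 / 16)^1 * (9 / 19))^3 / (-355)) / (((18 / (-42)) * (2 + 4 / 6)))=5103 / 1246691840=0.00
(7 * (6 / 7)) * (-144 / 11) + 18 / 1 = -666 / 11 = -60.55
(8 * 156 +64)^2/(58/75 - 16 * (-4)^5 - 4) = 64550400/614279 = 105.08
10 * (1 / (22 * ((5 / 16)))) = 16 / 11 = 1.45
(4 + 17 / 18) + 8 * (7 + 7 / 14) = 1169 / 18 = 64.94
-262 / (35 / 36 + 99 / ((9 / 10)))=-9432 / 3995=-2.36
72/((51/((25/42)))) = 100/119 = 0.84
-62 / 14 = -31 / 7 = -4.43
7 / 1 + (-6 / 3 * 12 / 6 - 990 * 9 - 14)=-8921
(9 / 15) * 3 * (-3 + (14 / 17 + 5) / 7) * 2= -7.81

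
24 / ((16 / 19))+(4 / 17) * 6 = 1017 / 34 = 29.91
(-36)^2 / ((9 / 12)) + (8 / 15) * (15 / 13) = 22472 / 13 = 1728.62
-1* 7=-7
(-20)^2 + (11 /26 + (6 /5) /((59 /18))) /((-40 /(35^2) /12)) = 337409 /3068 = 109.98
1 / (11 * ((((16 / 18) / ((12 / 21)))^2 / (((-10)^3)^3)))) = -20250000000 / 539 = -37569573.28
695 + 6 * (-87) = 173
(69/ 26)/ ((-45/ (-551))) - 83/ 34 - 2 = 92998/ 3315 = 28.05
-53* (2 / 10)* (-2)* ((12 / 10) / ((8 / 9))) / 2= 1431 / 100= 14.31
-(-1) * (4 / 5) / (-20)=-1 / 25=-0.04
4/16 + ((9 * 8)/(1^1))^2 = 20737/4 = 5184.25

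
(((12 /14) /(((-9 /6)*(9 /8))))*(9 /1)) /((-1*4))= 8 /7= 1.14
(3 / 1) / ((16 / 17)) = 51 / 16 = 3.19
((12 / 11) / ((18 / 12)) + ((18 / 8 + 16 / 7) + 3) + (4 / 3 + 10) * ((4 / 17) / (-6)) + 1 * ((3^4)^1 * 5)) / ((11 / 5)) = 187.64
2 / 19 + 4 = 78 / 19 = 4.11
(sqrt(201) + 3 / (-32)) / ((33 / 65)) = -65 / 352 + 65* sqrt(201) / 33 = 27.74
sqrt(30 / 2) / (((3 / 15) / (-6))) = -30 * sqrt(15) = -116.19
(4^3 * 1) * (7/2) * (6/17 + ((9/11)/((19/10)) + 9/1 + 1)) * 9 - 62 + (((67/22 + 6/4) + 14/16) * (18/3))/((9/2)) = 154092833/7106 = 21684.89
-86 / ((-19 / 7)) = 602 / 19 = 31.68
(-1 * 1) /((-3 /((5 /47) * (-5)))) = -25 /141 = -0.18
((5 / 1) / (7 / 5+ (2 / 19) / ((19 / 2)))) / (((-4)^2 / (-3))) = -9025 / 13584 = -0.66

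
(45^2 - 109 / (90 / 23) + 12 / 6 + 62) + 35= 188653 / 90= 2096.14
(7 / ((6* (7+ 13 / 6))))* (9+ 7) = 112 / 55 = 2.04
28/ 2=14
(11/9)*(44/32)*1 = 121/72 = 1.68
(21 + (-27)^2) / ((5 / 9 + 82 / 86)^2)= 56163375 / 170528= 329.35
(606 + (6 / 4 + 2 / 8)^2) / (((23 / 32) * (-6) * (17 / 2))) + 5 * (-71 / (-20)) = 5323 / 4692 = 1.13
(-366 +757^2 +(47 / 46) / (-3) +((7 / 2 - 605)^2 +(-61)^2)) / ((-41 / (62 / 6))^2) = 248845982591 / 4175604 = 59595.21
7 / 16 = 0.44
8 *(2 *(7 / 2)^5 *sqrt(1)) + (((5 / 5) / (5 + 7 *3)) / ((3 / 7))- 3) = 327623 / 39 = 8400.59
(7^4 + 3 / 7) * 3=50430 / 7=7204.29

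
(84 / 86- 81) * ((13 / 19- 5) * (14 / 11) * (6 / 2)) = 11850804 / 8987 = 1318.66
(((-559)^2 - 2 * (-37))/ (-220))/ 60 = -20837/ 880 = -23.68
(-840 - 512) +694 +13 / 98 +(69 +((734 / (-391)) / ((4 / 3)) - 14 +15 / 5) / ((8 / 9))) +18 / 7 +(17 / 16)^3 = -47011028697 / 78475264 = -599.06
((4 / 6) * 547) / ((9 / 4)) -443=-7585 / 27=-280.93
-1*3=-3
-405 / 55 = -81 / 11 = -7.36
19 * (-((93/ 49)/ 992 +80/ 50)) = -238621/ 7840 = -30.44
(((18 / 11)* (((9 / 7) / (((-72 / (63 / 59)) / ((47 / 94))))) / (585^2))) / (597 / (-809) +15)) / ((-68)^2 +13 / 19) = -15371 / 22239632969096400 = -0.00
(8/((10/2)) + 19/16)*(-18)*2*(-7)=14049/20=702.45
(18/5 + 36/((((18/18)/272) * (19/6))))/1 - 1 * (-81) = 301797/95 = 3176.81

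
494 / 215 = 2.30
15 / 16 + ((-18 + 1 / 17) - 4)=-21.00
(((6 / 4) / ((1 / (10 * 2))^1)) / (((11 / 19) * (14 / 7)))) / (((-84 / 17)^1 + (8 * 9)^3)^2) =27455 / 147622567023888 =0.00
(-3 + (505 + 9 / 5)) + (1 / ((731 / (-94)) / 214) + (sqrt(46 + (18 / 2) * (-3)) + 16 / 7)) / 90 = sqrt(19) / 90 + 115942949 / 230265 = 503.57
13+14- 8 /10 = 131 /5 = 26.20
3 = 3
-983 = -983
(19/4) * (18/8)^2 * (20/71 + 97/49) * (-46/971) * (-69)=19214305731/108099488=177.75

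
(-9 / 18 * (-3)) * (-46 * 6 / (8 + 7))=-138 / 5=-27.60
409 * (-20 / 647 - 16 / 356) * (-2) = 3573024 / 57583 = 62.05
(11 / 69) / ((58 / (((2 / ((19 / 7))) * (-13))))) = -1001 / 38019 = -0.03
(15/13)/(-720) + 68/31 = 42401/19344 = 2.19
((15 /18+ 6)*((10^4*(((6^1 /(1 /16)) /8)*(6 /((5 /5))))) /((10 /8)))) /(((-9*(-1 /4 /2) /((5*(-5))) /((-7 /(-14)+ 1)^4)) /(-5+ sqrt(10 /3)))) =2214000000 - 147600000*sqrt(30) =1405561505.12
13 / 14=0.93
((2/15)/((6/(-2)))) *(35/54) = -7/243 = -0.03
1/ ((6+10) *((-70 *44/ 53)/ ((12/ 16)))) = -159/ 197120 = -0.00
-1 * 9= -9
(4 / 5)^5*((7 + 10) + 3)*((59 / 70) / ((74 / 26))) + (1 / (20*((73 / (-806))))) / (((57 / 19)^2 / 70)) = -1251220763 / 531759375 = -2.35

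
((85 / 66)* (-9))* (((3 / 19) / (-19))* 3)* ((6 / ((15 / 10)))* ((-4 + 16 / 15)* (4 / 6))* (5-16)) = 8976 / 361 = 24.86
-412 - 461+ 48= -825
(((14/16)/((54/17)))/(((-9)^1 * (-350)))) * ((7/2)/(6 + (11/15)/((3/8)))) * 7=833/3093120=0.00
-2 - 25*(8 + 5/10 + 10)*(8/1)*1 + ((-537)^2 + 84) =284751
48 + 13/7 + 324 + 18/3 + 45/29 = 77426/203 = 381.41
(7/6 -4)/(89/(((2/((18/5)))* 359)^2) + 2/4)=-3222025/571137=-5.64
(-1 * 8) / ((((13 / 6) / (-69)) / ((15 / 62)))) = 24840 / 403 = 61.64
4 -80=-76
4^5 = 1024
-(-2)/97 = 2/97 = 0.02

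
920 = 920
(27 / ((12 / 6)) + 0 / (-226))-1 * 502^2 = -503981 / 2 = -251990.50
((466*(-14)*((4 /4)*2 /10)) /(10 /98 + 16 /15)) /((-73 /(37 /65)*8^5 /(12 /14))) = 3801861 /16695111680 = 0.00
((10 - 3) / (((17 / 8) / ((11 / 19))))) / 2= 308 / 323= 0.95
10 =10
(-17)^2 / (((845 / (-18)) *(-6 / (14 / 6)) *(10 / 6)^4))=0.31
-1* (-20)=20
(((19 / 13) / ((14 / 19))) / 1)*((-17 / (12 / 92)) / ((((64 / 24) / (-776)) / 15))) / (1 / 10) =1026873525 / 91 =11284324.45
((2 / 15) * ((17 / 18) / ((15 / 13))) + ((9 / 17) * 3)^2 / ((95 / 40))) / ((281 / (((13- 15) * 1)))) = -26046622 / 3124516275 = -0.01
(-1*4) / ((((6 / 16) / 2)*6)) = -32 / 9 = -3.56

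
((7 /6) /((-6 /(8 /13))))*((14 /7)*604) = -16912 /117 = -144.55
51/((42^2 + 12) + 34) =0.03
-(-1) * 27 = 27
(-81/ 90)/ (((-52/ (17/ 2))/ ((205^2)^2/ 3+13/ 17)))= 11258891499/ 130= 86606857.68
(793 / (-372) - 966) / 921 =-360145 / 342612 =-1.05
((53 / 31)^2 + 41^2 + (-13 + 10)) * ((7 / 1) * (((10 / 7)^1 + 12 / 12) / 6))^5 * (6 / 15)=2293590142519 / 18681840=122771.11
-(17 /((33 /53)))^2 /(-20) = 811801 /21780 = 37.27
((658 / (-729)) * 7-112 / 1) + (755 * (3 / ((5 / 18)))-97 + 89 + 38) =5879882 / 729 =8065.68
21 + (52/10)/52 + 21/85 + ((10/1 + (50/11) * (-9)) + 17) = 13909/1870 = 7.44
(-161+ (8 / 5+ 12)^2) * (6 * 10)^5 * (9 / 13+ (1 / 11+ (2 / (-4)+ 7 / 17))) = 31477574592000 / 2431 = 12948405837.93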